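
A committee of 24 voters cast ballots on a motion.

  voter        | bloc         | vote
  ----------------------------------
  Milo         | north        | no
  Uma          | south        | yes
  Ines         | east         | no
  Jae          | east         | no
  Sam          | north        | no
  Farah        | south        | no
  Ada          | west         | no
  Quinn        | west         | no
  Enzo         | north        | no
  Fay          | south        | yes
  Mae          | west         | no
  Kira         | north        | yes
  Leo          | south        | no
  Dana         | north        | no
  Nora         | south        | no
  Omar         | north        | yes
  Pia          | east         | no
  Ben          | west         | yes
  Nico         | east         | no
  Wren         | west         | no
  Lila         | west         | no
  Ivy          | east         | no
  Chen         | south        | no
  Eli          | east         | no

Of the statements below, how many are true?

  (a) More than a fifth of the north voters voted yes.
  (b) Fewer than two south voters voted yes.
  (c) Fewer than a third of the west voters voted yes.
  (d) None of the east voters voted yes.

(a) north: |A| = 6, |A ∩ B| = 2; needs |A ∩ B| / |A| > 1/5 — true.
(b) south: |A| = 6, |A ∩ B| = 2; needs |A ∩ B| < 2 — false.
(c) west: |A| = 6, |A ∩ B| = 1; needs |A ∩ B| / |A| < 1/3 — true.
(d) east: |A| = 6, |A ∩ B| = 0; needs A ∩ B = ∅ (|A ∩ B| = 0) — true.

3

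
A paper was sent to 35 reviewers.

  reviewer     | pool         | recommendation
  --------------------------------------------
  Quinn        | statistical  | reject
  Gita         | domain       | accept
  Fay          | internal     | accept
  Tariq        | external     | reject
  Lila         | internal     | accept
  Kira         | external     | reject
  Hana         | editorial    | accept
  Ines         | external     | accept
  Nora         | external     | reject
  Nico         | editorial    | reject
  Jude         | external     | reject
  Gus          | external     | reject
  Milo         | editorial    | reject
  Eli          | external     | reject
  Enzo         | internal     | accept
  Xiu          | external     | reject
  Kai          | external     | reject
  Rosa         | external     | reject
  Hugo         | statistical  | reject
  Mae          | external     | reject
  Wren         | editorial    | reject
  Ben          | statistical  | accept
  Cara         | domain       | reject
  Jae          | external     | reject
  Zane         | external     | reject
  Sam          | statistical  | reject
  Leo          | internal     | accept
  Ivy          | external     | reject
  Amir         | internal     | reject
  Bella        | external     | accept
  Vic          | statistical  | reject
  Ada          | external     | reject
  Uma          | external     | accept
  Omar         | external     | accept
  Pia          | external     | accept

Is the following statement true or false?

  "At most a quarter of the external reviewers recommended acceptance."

False

The determiner here denotes the relation: |A ∩ B| / |A| ≤ 1/4.
|A| = 19, |A ∩ B| = 5, |A ∖ B| = 14.
|A ∩ B|/|A| = 5/19, so the statement is false.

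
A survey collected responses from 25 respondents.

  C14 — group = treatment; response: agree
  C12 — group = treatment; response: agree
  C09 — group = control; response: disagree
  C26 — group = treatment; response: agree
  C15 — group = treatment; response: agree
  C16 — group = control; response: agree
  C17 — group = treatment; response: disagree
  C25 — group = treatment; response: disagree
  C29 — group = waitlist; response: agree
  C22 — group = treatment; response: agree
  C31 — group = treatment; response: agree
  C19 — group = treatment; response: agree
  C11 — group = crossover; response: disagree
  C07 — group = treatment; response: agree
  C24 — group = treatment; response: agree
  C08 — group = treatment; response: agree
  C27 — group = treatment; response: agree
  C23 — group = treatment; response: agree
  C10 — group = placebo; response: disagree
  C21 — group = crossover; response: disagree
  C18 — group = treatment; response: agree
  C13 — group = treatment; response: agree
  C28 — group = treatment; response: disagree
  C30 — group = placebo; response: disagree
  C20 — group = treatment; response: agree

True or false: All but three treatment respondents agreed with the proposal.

True

The determiner here denotes the relation: |A ∖ B| = 3.
|A| = 18, |A ∩ B| = 15, |A ∖ B| = 3.
|A ∖ B| = 3, so the statement is true.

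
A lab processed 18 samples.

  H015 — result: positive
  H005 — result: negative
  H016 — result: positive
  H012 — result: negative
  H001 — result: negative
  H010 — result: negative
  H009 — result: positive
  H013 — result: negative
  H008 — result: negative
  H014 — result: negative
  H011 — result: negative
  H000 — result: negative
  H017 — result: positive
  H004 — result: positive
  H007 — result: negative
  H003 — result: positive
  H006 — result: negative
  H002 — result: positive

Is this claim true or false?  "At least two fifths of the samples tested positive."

False

Truth condition: |A ∩ B| / |A| ≥ 2/5.
|A| = 18, |A ∩ B| = 7, |A ∖ B| = 11.
|A ∩ B|/|A| = 7/18, so the statement is false.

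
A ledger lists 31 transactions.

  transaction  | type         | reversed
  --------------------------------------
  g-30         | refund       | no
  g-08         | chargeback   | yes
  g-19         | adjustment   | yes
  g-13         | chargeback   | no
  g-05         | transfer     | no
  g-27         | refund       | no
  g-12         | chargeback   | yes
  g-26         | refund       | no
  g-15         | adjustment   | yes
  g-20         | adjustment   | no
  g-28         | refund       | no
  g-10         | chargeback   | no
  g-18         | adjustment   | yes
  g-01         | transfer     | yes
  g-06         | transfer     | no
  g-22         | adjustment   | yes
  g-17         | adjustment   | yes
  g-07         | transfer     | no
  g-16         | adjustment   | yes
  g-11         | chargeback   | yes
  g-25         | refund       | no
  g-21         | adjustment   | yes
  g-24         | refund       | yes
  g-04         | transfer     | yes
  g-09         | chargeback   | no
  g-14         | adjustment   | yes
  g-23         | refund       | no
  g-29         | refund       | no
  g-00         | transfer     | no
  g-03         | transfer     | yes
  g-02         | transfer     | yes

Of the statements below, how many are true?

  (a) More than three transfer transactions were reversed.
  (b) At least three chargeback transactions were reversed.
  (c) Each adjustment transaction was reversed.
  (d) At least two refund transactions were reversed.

2

(a) transfer: |A| = 8, |A ∩ B| = 4; needs |A ∩ B| > 3 — true.
(b) chargeback: |A| = 6, |A ∩ B| = 3; needs |A ∩ B| ≥ 3 — true.
(c) adjustment: |A| = 9, |A ∩ B| = 8; needs A ⊆ B, i.e. every element of A is in B (|A ∖ B| = 0) — false.
(d) refund: |A| = 8, |A ∩ B| = 1; needs |A ∩ B| ≥ 2 — false.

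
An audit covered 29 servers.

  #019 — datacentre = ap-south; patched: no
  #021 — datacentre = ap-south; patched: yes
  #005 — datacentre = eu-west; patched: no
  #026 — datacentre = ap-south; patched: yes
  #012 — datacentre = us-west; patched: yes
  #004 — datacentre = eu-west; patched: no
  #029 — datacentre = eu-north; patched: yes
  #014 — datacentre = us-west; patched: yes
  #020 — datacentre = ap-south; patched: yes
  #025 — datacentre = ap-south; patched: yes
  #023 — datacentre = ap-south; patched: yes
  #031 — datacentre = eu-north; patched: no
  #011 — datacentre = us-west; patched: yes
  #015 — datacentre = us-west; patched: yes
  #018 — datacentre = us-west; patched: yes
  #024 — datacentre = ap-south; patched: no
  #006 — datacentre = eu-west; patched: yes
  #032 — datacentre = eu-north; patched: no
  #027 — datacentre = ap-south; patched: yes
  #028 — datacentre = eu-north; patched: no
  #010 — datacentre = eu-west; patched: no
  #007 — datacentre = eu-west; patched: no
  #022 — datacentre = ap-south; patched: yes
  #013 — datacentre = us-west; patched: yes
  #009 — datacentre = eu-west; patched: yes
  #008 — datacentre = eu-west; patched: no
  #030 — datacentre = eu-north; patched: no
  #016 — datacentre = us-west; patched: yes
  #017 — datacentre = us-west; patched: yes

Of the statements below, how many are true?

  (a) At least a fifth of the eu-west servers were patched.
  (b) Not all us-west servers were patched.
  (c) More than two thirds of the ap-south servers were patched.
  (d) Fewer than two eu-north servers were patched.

3

(a) eu-west: |A| = 7, |A ∩ B| = 2; needs |A ∩ B| / |A| ≥ 1/5 — true.
(b) us-west: |A| = 8, |A ∩ B| = 8; needs A ⊄ B (|A ∖ B| ≥ 1) — false.
(c) ap-south: |A| = 9, |A ∩ B| = 7; needs |A ∩ B| / |A| > 2/3 — true.
(d) eu-north: |A| = 5, |A ∩ B| = 1; needs |A ∩ B| < 2 — true.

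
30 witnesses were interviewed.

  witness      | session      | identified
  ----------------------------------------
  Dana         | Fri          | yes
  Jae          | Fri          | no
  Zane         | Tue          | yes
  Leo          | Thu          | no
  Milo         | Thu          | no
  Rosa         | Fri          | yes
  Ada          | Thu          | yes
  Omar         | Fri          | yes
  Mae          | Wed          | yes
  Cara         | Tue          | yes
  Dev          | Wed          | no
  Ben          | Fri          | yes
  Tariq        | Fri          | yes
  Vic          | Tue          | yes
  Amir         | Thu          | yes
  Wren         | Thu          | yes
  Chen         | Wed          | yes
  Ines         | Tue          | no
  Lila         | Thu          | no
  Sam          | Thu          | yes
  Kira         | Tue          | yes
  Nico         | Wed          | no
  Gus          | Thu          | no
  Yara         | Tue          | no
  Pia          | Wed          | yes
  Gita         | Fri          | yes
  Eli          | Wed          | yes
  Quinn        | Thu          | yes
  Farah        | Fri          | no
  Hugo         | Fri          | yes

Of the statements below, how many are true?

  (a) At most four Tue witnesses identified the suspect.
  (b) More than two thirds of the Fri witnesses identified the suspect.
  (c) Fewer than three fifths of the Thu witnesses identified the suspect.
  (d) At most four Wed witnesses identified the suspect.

(a) Tue: |A| = 6, |A ∩ B| = 4; needs |A ∩ B| ≤ 4 — true.
(b) Fri: |A| = 9, |A ∩ B| = 7; needs |A ∩ B| / |A| > 2/3 — true.
(c) Thu: |A| = 9, |A ∩ B| = 5; needs |A ∩ B| / |A| < 3/5 — true.
(d) Wed: |A| = 6, |A ∩ B| = 4; needs |A ∩ B| ≤ 4 — true.

4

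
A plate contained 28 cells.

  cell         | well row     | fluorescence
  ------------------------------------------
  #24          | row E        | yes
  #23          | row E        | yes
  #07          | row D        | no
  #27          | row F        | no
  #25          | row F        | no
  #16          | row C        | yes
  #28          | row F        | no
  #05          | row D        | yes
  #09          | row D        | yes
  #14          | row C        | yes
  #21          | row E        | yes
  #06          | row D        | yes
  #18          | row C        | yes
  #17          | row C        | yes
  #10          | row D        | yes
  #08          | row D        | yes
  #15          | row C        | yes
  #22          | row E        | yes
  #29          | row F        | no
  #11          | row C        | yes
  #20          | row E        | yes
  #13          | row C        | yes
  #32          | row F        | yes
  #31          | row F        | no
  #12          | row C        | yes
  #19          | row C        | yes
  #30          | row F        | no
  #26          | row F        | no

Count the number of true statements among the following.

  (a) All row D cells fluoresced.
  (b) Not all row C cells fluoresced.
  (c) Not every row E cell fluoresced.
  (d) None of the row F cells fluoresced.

0

(a) row D: |A| = 6, |A ∩ B| = 5; needs A ⊆ B, i.e. every element of A is in B (|A ∖ B| = 0) — false.
(b) row C: |A| = 9, |A ∩ B| = 9; needs A ⊄ B (|A ∖ B| ≥ 1) — false.
(c) row E: |A| = 5, |A ∩ B| = 5; needs A ⊄ B (|A ∖ B| ≥ 1) — false.
(d) row F: |A| = 8, |A ∩ B| = 1; needs A ∩ B = ∅ (|A ∩ B| = 0) — false.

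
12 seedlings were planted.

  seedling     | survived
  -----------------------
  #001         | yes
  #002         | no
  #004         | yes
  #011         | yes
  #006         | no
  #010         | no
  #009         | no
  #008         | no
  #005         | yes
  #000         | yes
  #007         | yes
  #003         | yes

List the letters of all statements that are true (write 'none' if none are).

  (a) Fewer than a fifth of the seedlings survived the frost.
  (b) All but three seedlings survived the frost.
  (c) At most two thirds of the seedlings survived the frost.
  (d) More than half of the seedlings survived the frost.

(c), (d)

|A| = 12, |A ∩ B| = 7, |A ∖ B| = 5.
(a) |A ∩ B| / |A| < 1/5: fails.
(b) |A ∖ B| = 3: fails.
(c) |A ∩ B| / |A| ≤ 2/3: holds.
(d) |A ∩ B| > |A ∖ B|: holds.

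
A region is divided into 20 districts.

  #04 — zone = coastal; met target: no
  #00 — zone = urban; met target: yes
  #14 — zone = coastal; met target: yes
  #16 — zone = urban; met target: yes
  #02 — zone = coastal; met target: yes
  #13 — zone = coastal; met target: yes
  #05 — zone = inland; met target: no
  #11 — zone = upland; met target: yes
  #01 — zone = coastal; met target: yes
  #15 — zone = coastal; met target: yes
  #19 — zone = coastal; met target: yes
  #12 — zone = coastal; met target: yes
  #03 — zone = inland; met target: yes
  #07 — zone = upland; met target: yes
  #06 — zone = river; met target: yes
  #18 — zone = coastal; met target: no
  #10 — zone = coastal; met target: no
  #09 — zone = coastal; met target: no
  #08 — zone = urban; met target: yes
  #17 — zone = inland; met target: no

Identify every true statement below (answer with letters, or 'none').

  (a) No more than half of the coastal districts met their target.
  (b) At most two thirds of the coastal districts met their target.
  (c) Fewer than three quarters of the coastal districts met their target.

|A| = 11, |A ∩ B| = 7, |A ∖ B| = 4.
(a) |A ∩ B| ≤ |A ∖ B|: fails.
(b) |A ∩ B| / |A| ≤ 2/3: holds.
(c) |A ∩ B| / |A| < 3/4: holds.

(b), (c)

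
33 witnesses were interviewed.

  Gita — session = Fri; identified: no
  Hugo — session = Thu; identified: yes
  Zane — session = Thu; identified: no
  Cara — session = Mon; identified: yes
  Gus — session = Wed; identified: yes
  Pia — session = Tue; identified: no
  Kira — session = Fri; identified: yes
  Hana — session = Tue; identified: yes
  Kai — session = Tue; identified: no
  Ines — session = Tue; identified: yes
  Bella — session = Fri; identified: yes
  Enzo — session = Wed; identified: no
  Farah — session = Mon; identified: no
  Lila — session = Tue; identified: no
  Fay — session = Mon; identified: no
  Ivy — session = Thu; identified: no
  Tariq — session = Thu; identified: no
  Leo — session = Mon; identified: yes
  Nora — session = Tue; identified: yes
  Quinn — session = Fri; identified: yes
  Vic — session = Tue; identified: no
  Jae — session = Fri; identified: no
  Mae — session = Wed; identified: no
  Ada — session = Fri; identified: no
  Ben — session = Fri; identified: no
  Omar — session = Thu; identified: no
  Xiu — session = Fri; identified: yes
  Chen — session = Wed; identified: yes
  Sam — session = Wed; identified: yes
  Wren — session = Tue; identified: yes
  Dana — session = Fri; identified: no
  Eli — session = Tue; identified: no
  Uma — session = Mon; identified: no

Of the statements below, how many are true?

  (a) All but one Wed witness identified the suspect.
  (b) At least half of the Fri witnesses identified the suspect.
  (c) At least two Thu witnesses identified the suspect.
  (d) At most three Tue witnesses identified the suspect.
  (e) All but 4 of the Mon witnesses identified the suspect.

0

(a) Wed: |A| = 5, |A ∩ B| = 3; needs |A ∖ B| = 1 — false.
(b) Fri: |A| = 9, |A ∩ B| = 4; needs |A ∩ B| ≥ |A ∖ B| — false.
(c) Thu: |A| = 5, |A ∩ B| = 1; needs |A ∩ B| ≥ 2 — false.
(d) Tue: |A| = 9, |A ∩ B| = 4; needs |A ∩ B| ≤ 3 — false.
(e) Mon: |A| = 5, |A ∩ B| = 2; needs |A ∖ B| = 4 — false.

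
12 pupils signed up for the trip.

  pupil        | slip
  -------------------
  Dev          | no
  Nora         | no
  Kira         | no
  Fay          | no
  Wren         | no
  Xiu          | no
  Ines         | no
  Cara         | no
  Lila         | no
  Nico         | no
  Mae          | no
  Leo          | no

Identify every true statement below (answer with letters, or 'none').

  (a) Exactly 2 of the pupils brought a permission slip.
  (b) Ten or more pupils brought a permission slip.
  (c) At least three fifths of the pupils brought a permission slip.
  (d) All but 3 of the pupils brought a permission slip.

none

|A| = 12, |A ∩ B| = 0, |A ∖ B| = 12.
(a) |A ∩ B| = 2: fails.
(b) |A ∩ B| ≥ 10: fails.
(c) |A ∩ B| / |A| ≥ 3/5: fails.
(d) |A ∖ B| = 3: fails.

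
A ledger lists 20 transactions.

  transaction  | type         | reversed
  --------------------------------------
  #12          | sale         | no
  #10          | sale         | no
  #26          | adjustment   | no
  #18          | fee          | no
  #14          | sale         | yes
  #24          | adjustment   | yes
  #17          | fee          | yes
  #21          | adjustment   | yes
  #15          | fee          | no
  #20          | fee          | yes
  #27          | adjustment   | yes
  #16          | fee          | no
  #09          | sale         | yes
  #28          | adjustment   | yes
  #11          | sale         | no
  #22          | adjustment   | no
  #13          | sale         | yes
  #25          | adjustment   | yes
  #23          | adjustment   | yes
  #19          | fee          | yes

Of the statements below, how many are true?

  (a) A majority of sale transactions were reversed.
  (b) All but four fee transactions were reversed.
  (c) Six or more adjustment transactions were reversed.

1

(a) sale: |A| = 6, |A ∩ B| = 3; needs |A ∩ B| > |A ∖ B| — false.
(b) fee: |A| = 6, |A ∩ B| = 3; needs |A ∖ B| = 4 — false.
(c) adjustment: |A| = 8, |A ∩ B| = 6; needs |A ∩ B| ≥ 6 — true.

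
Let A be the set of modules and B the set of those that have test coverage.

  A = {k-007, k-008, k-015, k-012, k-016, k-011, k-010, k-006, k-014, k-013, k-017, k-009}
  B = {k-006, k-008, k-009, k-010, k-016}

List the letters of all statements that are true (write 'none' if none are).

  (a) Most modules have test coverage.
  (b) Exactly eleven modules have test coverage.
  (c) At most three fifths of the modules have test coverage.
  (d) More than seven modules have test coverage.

|A| = 12, |A ∩ B| = 5, |A ∖ B| = 7.
(a) |A ∩ B| > |A ∖ B|: fails.
(b) |A ∩ B| = 11: fails.
(c) |A ∩ B| / |A| ≤ 3/5: holds.
(d) |A ∩ B| > 7: fails.

(c)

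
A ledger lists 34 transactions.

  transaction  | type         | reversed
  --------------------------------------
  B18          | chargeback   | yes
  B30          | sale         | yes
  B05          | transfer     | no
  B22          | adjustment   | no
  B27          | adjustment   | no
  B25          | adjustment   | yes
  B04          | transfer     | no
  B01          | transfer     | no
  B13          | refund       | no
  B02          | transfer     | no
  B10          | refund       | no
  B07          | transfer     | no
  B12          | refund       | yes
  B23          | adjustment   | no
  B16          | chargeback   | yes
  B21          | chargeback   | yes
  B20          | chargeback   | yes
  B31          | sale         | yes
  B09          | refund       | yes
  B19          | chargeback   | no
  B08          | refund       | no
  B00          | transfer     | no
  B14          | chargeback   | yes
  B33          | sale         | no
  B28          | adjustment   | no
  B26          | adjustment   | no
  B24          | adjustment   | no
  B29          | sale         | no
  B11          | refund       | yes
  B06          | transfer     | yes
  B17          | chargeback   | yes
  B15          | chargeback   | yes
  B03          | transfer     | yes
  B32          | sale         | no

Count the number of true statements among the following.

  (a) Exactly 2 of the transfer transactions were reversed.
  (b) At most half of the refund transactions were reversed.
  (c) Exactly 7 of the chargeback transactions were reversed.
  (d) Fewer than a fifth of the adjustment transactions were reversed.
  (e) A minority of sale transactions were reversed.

5

(a) transfer: |A| = 8, |A ∩ B| = 2; needs |A ∩ B| = 2 — true.
(b) refund: |A| = 6, |A ∩ B| = 3; needs |A ∩ B| ≤ |A ∖ B| — true.
(c) chargeback: |A| = 8, |A ∩ B| = 7; needs |A ∩ B| = 7 — true.
(d) adjustment: |A| = 7, |A ∩ B| = 1; needs |A ∩ B| / |A| < 1/5 — true.
(e) sale: |A| = 5, |A ∩ B| = 2; needs |A ∩ B| < |A ∖ B| — true.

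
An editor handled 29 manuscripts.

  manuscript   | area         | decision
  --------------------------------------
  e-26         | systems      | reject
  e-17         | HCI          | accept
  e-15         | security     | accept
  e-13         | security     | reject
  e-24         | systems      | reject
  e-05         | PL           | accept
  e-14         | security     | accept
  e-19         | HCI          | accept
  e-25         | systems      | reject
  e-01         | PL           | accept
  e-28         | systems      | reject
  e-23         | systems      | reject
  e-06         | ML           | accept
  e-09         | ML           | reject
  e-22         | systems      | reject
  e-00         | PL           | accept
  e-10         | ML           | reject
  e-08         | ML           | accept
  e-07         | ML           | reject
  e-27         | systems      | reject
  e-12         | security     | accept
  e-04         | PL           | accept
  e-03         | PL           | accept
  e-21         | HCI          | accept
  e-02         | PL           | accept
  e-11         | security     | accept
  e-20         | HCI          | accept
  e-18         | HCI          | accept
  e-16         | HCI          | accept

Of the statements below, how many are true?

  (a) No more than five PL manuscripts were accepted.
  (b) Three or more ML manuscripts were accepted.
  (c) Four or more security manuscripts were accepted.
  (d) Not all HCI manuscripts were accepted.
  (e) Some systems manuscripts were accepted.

(a) PL: |A| = 6, |A ∩ B| = 6; needs |A ∩ B| ≤ 5 — false.
(b) ML: |A| = 5, |A ∩ B| = 2; needs |A ∩ B| ≥ 3 — false.
(c) security: |A| = 5, |A ∩ B| = 4; needs |A ∩ B| ≥ 4 — true.
(d) HCI: |A| = 6, |A ∩ B| = 6; needs A ⊄ B (|A ∖ B| ≥ 1) — false.
(e) systems: |A| = 7, |A ∩ B| = 0; needs A ∩ B ≠ ∅ (|A ∩ B| ≥ 1) — false.

1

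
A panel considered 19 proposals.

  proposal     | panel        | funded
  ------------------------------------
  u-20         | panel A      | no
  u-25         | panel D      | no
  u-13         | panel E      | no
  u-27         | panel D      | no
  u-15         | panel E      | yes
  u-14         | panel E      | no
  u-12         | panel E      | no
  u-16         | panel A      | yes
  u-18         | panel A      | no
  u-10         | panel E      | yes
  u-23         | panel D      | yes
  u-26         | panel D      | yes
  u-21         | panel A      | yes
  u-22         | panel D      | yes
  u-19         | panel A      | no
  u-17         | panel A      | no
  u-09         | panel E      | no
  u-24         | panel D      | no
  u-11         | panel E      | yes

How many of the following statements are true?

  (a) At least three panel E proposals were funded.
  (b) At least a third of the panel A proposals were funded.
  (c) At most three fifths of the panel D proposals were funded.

3

(a) panel E: |A| = 7, |A ∩ B| = 3; needs |A ∩ B| ≥ 3 — true.
(b) panel A: |A| = 6, |A ∩ B| = 2; needs |A ∩ B| / |A| ≥ 1/3 — true.
(c) panel D: |A| = 6, |A ∩ B| = 3; needs |A ∩ B| / |A| ≤ 3/5 — true.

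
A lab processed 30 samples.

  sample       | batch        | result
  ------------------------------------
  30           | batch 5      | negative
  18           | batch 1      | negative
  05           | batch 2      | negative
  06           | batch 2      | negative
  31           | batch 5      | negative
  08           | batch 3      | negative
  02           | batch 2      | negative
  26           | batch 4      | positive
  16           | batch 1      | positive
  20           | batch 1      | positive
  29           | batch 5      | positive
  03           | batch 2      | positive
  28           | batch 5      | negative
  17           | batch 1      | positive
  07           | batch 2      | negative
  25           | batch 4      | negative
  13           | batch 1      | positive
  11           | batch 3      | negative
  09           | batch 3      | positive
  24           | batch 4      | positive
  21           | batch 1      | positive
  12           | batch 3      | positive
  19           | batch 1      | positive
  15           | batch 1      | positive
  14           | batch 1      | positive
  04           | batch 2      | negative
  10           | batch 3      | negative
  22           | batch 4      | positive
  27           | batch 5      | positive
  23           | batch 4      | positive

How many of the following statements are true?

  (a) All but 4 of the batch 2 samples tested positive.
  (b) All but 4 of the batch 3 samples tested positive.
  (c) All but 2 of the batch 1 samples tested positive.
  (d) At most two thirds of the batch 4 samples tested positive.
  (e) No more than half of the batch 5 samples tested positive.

1

(a) batch 2: |A| = 6, |A ∩ B| = 1; needs |A ∖ B| = 4 — false.
(b) batch 3: |A| = 5, |A ∩ B| = 2; needs |A ∖ B| = 4 — false.
(c) batch 1: |A| = 9, |A ∩ B| = 8; needs |A ∖ B| = 2 — false.
(d) batch 4: |A| = 5, |A ∩ B| = 4; needs |A ∩ B| / |A| ≤ 2/3 — false.
(e) batch 5: |A| = 5, |A ∩ B| = 2; needs |A ∩ B| ≤ |A ∖ B| — true.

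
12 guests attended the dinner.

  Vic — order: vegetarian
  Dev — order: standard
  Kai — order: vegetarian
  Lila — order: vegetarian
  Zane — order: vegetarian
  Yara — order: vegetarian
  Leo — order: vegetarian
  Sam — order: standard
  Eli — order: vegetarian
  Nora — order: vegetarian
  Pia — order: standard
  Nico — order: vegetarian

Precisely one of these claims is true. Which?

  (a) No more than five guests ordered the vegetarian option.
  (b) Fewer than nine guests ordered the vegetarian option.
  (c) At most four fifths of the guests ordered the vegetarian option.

|A| = 12, |A ∩ B| = 9, |A ∖ B| = 3.
(a) requires |A ∩ B| ≤ 5: false.
(b) requires |A ∩ B| < 9: false.
(c) requires |A ∩ B| / |A| ≤ 4/5: true.

(c)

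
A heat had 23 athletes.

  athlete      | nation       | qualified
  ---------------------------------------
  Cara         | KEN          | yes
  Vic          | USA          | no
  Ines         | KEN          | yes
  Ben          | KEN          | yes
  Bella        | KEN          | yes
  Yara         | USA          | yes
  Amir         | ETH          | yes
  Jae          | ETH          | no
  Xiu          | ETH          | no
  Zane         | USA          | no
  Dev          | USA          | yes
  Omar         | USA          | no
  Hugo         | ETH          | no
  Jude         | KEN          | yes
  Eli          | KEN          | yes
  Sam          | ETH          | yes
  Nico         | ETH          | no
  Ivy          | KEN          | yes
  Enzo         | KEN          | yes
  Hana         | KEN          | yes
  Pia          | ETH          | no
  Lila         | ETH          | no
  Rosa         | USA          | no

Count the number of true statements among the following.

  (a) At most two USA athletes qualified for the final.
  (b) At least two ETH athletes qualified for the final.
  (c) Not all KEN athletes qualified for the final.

(a) USA: |A| = 6, |A ∩ B| = 2; needs |A ∩ B| ≤ 2 — true.
(b) ETH: |A| = 8, |A ∩ B| = 2; needs |A ∩ B| ≥ 2 — true.
(c) KEN: |A| = 9, |A ∩ B| = 9; needs A ⊄ B (|A ∖ B| ≥ 1) — false.

2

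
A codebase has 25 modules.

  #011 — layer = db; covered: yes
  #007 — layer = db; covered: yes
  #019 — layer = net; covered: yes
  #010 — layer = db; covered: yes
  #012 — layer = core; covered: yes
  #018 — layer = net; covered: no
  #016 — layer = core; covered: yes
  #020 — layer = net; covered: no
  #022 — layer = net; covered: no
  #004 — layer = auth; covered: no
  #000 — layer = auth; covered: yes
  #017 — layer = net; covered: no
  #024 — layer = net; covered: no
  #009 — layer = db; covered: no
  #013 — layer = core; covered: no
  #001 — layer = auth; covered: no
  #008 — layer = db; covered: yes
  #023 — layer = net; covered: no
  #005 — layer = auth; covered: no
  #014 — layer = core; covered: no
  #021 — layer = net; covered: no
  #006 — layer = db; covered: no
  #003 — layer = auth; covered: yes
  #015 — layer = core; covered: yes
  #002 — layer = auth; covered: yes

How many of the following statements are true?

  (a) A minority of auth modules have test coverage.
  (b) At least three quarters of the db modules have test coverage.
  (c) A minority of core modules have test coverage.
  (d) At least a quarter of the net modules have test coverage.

(a) auth: |A| = 6, |A ∩ B| = 3; needs |A ∩ B| < |A ∖ B| — false.
(b) db: |A| = 6, |A ∩ B| = 4; needs |A ∩ B| / |A| ≥ 3/4 — false.
(c) core: |A| = 5, |A ∩ B| = 3; needs |A ∩ B| < |A ∖ B| — false.
(d) net: |A| = 8, |A ∩ B| = 1; needs |A ∩ B| / |A| ≥ 1/4 — false.

0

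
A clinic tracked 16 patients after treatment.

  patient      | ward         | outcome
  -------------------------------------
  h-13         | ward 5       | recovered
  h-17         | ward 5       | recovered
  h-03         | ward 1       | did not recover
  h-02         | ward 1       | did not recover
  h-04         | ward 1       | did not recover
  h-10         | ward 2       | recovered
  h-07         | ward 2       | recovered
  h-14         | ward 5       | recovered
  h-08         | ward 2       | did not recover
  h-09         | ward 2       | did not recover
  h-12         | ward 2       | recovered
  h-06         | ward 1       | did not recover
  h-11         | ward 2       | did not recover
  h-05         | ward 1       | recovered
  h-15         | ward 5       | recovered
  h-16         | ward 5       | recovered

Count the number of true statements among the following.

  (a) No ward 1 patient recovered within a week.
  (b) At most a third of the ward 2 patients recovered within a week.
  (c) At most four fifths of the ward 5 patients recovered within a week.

(a) ward 1: |A| = 5, |A ∩ B| = 1; needs A ∩ B = ∅ (|A ∩ B| = 0) — false.
(b) ward 2: |A| = 6, |A ∩ B| = 3; needs |A ∩ B| / |A| ≤ 1/3 — false.
(c) ward 5: |A| = 5, |A ∩ B| = 5; needs |A ∩ B| / |A| ≤ 4/5 — false.

0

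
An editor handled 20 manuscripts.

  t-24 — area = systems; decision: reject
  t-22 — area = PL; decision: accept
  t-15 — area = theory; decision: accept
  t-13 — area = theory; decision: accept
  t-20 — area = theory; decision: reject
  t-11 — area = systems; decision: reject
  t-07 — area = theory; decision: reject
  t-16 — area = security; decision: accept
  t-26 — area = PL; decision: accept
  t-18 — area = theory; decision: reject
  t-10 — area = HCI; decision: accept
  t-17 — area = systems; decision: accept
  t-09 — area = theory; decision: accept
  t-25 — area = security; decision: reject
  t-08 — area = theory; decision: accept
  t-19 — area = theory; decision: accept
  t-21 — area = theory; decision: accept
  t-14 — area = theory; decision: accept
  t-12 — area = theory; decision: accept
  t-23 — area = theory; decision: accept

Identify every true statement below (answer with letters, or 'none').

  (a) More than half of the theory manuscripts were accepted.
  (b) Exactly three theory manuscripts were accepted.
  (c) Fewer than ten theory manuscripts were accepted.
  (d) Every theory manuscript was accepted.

|A| = 12, |A ∩ B| = 9, |A ∖ B| = 3.
(a) |A ∩ B| > |A ∖ B|: holds.
(b) |A ∩ B| = 3: fails.
(c) |A ∩ B| < 10: holds.
(d) A ⊆ B, i.e. every element of A is in B (|A ∖ B| = 0): fails.

(a), (c)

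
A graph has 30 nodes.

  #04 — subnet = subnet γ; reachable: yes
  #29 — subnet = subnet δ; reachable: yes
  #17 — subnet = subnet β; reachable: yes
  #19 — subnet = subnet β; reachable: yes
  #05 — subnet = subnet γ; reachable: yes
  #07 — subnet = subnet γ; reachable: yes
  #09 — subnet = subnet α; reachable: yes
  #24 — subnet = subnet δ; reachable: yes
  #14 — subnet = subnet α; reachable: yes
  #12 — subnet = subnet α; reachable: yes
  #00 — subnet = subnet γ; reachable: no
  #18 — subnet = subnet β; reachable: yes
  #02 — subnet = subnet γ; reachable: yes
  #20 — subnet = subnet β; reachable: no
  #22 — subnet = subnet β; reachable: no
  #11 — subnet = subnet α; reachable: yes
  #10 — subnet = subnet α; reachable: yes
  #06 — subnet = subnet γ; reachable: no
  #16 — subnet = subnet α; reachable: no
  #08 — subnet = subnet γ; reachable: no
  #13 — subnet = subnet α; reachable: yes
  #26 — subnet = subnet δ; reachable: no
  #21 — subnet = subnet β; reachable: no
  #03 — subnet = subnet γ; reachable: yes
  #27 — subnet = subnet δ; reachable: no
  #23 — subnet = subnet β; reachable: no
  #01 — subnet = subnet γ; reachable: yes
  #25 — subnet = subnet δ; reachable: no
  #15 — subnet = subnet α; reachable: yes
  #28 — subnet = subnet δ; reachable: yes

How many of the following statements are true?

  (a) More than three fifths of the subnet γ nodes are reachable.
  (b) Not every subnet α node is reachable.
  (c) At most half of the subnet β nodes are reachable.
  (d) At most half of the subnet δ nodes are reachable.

(a) subnet γ: |A| = 9, |A ∩ B| = 6; needs |A ∩ B| / |A| > 3/5 — true.
(b) subnet α: |A| = 8, |A ∩ B| = 7; needs A ⊄ B (|A ∖ B| ≥ 1) — true.
(c) subnet β: |A| = 7, |A ∩ B| = 3; needs |A ∩ B| ≤ |A ∖ B| — true.
(d) subnet δ: |A| = 6, |A ∩ B| = 3; needs |A ∩ B| ≤ |A ∖ B| — true.

4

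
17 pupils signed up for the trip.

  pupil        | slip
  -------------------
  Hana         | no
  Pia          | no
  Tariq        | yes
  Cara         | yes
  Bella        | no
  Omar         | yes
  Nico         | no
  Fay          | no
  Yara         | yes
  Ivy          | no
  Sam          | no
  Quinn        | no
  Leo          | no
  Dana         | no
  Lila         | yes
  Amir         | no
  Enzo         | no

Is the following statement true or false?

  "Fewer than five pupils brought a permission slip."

False

The determiner here denotes the relation: |A ∩ B| < 5.
|A| = 17, |A ∩ B| = 5, |A ∖ B| = 12.
|A ∩ B| = 5, so the statement is false.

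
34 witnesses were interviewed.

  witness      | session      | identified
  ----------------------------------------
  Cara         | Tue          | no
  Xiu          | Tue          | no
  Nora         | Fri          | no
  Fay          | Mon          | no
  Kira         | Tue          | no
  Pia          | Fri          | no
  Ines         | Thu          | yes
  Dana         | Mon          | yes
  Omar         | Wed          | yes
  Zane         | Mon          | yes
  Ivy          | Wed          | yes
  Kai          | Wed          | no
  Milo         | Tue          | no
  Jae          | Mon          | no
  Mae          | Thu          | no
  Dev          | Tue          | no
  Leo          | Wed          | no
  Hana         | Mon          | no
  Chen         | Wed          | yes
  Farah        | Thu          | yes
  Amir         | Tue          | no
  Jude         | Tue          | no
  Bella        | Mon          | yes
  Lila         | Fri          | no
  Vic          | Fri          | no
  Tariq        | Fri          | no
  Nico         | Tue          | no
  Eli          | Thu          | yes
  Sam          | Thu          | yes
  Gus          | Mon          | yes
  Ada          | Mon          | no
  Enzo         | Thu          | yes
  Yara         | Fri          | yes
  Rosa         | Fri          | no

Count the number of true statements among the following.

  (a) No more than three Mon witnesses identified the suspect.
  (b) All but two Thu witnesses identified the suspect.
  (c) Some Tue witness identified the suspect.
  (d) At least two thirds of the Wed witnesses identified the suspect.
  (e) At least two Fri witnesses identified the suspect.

0

(a) Mon: |A| = 8, |A ∩ B| = 4; needs |A ∩ B| ≤ 3 — false.
(b) Thu: |A| = 6, |A ∩ B| = 5; needs |A ∖ B| = 2 — false.
(c) Tue: |A| = 8, |A ∩ B| = 0; needs A ∩ B ≠ ∅ (|A ∩ B| ≥ 1) — false.
(d) Wed: |A| = 5, |A ∩ B| = 3; needs |A ∩ B| / |A| ≥ 2/3 — false.
(e) Fri: |A| = 7, |A ∩ B| = 1; needs |A ∩ B| ≥ 2 — false.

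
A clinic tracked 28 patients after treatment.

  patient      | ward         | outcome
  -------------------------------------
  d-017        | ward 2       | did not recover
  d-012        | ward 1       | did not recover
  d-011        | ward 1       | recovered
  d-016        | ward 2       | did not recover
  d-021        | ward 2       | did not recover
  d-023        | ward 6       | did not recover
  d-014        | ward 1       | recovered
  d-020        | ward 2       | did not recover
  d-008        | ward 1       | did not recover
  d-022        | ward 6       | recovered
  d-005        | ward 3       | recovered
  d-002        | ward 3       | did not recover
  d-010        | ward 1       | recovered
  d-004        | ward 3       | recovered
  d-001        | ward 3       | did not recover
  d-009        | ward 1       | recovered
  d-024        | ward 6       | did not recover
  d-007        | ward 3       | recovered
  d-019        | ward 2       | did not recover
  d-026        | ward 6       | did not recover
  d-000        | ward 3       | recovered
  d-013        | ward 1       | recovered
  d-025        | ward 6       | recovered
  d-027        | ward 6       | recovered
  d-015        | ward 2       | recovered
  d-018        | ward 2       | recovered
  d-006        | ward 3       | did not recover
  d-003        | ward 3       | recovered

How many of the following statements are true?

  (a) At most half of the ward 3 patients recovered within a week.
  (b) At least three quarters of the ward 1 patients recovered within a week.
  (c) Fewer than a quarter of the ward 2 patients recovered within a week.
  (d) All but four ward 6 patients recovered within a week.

0

(a) ward 3: |A| = 8, |A ∩ B| = 5; needs |A ∩ B| ≤ |A ∖ B| — false.
(b) ward 1: |A| = 7, |A ∩ B| = 5; needs |A ∩ B| / |A| ≥ 3/4 — false.
(c) ward 2: |A| = 7, |A ∩ B| = 2; needs |A ∩ B| / |A| < 1/4 — false.
(d) ward 6: |A| = 6, |A ∩ B| = 3; needs |A ∖ B| = 4 — false.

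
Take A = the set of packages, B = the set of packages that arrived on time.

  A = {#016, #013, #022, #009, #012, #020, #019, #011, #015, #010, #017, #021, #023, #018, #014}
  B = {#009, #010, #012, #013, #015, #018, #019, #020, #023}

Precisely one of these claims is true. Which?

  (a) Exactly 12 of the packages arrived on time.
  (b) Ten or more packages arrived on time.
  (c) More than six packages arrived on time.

(c)

|A| = 15, |A ∩ B| = 9, |A ∖ B| = 6.
(a) requires |A ∩ B| = 12: false.
(b) requires |A ∩ B| ≥ 10: false.
(c) requires |A ∩ B| > 6: true.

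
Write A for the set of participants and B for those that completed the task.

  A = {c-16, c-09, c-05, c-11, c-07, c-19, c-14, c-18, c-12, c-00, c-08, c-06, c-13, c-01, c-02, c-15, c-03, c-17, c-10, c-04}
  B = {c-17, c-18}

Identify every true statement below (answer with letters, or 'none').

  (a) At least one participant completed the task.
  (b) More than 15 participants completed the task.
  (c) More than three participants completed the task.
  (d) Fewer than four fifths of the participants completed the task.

(a), (d)

|A| = 20, |A ∩ B| = 2, |A ∖ B| = 18.
(a) A ∩ B ≠ ∅ (|A ∩ B| ≥ 1): holds.
(b) |A ∩ B| > 15: fails.
(c) |A ∩ B| > 3: fails.
(d) |A ∩ B| / |A| < 4/5: holds.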